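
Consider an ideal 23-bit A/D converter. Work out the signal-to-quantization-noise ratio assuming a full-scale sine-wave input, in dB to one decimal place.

SNR ≈ 6.02·N + 1.76 dB = 6.02·23 + 1.76 = 140.22 dB.

140.2 dB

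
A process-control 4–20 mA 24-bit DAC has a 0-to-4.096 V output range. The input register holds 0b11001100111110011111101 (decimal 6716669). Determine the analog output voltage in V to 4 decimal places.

LSB = 4.096 V / 2^24 = 0.24 µV.
Code 0b11001100111110011111101 = 6716669 decimal.
V_out = 0 + 6716669 × 2.44141e-07 V = 1.63981 V.

1.6398 V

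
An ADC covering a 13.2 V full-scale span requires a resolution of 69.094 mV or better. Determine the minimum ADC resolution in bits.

8 bits

Number of steps required ≥ 13.2 V / 69.094 mV = 191.04.
Need 2^N ≥ 191.04; 2^7 = 128, 2^8 = 256.
Minimum N = 8.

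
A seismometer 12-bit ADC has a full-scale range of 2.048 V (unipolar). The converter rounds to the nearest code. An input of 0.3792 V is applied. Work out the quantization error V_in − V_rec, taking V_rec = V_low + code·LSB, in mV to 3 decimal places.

Step size: 2.048 V ÷ 2^12 = 0.500 mV.
Scaled input = 758.4000 LSBs, so code = 758.
V_rec = 0 + 758·0.0005 = 0.379 V.
V_in − V_rec = 0.0002 V = 0.200 mV.

0.200 mV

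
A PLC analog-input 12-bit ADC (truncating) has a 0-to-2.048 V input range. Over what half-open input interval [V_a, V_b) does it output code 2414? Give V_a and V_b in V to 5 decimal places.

[1.20700 V, 1.20750 V)

LSB = 2.048/2^12 = 0.500 mV.
V_a = V_low + 2414·LSB = 1.207 V; V_b = V_low + 2415·LSB = 1.2075 V.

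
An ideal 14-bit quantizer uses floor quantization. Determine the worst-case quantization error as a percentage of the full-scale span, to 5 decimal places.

Truncating → worst-case error = 1 LSB = V_FS/2^14, so 100/16384 = 0.00610352 % of full scale.

0.00610 %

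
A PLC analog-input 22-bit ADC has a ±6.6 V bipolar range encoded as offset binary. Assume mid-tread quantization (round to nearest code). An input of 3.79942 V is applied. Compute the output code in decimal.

code 3304419

Full-scale span = 13.2 V; LSB = 13.2/2^22 = 3.15 µV.
(V_in − V_low)/LSB = (3.79942 − (−6.6)) / 3.14713e-06 = 3304418.856.
round(3304418.856) = 3304419.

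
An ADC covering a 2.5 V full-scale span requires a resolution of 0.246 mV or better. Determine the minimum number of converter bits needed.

14 bits

Number of steps required ≥ 2.5 V / 0.246 mV = 10162.60.
Need 2^N ≥ 10162.60; 2^13 = 8192, 2^14 = 16384.
Minimum N = 14.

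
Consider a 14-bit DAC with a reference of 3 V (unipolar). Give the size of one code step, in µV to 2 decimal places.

Full-scale span = 3 V.
LSB = 3 / 2^14 = 3 / 16384 = 0.000183105 V = 183.11 µV.

183.11 µV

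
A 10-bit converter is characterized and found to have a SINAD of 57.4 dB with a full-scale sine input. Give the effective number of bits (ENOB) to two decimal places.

9.24 bits

ENOB = (SINAD − 1.76) / 6.02 = (57.4 − 1.76)/6.02 = 9.243.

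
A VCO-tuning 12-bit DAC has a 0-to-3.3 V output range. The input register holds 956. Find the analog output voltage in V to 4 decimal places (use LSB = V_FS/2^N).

LSB = 3.3 V / 2^12 = 0.806 mV.
V_out = 0 + 956 × 0.000805664 V = 0.770215 V.

0.7702 V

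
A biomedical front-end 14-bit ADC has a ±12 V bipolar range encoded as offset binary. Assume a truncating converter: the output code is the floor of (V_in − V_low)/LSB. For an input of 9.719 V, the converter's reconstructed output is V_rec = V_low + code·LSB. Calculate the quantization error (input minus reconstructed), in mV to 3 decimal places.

1.227 mV

Step size: 24 V ÷ 2^14 = 1.465 mV.
Scaled input = 14826.8373 LSBs, so code = 14826.
V_rec = (−12) + 14826·0.00146484 = 9.7177734 V.
V_in − V_rec = 0.00122656 V = 1.227 mV.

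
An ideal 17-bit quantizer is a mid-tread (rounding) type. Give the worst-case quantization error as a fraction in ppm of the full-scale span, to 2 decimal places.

3.81 ppm

Rounding → worst-case error = ½ LSB = V_FS/2^18, so 1e+06/262144 = 3.8147 ppm of full scale.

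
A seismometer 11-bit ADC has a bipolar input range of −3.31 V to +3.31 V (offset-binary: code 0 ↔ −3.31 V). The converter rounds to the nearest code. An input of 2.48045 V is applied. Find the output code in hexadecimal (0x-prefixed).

LSB = 6.62 V / 2048 = 3.232 mV.
(V_in − V_low)/LSB = (2.48045 − (−3.31)) / 0.00323242 = 1791.366.
So the output code is 1791.
In hexadecimal (0x-prefixed): 0x6FF.

code 0x6FF (decimal 1791)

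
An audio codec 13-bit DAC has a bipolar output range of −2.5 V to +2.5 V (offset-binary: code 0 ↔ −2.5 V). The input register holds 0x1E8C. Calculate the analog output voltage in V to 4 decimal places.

2.2729 V

LSB = 5 V / 2^13 = 0.610 mV.
Code 0x1E8C = 7820 decimal.
V_out = (−2.5) + 7820 × 0.000610352 V = 2.27295 V.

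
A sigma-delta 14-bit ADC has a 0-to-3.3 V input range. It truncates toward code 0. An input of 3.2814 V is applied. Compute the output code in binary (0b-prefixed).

code 0b11111110100011 (decimal 16291)

With 16384 levels over 3.3 V, one step is 201.42 µV.
(V_in − V_low)/LSB = (3.2814 − 0) / 0.000201416 = 16291.654.
Floor → code 16291.
In binary (0b-prefixed): 0b11111110100011.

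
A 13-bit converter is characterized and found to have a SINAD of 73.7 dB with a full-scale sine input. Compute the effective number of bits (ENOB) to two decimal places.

ENOB = (SINAD − 1.76) / 6.02 = (73.7 − 1.76)/6.02 = 11.950.

11.95 bits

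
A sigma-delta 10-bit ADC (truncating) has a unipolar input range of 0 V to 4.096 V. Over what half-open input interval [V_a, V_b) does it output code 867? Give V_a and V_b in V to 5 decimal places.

[3.46800 V, 3.47200 V)

LSB = 4.096/2^10 = 4.000 mV.
V_a = V_low + 867·LSB = 3.468 V; V_b = V_low + 868·LSB = 3.472 V.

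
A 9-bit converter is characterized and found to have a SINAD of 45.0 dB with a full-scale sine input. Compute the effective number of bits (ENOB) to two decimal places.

7.18 bits

ENOB = (SINAD − 1.76) / 6.02 = (45.0 − 1.76)/6.02 = 7.183.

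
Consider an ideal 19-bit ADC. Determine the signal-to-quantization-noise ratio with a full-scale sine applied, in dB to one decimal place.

116.1 dB

SNR ≈ 6.02·N + 1.76 dB = 6.02·19 + 1.76 = 116.14 dB.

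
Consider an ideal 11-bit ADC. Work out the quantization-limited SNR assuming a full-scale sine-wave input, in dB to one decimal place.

SNR ≈ 6.02·N + 1.76 dB = 6.02·11 + 1.76 = 67.98 dB.

68.0 dB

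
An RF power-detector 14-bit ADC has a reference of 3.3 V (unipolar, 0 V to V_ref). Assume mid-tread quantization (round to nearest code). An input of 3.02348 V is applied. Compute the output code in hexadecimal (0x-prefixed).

code 0x3AA3 (decimal 15011)

Full-scale span = 3.3 V; LSB = 3.3/2^14 = 201.42 µV.
Input sits at 15011.120 steps above V_low.
round(15011.120) = 15011.
In hexadecimal (0x-prefixed): 0x3AA3.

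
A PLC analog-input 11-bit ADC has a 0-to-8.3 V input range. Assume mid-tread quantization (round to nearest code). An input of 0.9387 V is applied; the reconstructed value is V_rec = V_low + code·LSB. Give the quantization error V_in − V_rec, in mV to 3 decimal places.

Step size: 8.3 V ÷ 2^11 = 4.053 mV.
(V_in − V_low)/LSB = (0.9387 − 0)/0.00405273 = 231.6214 → code 232 (round).
V_rec = 0 + 232·0.00405273 = 0.94023437 V.
Difference: -0.00153437 V → -1.534 mV.

-1.534 mV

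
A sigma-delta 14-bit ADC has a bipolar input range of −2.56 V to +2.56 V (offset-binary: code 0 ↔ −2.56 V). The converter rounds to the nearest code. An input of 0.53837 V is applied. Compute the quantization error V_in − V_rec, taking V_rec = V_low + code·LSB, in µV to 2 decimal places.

-67.50 µV

LSB = 5.12/2^14 = 312.50 µV.
(0.53837 − (−2.56))/0.0003125 = 9914.7840; round gives code 9915.
Reconstructed: 0.5384375 V.
Difference: -6.75e-05 V → -67.50 µV.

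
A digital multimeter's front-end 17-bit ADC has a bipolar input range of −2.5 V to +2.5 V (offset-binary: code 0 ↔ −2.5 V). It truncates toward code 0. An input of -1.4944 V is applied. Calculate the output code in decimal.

Full-scale span = 5 V; LSB = 5/2^17 = 38.15 µV.
(-1.4944 − (−2.5)) / 3.8147e-05 = 26361.201 LSBs.
⌊·⌋(26361.201) = 26361.

code 26361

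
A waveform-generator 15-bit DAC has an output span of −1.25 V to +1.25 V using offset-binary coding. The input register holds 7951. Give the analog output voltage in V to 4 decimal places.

-0.6434 V

LSB = 2.5 V / 2^15 = 76.29 µV.
V_out = (−1.25) + 7951 × 7.62939e-05 V = -0.643387 V.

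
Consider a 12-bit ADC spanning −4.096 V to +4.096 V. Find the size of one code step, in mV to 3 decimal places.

Full-scale span = 8.192 V.
LSB = 8.192 / 2^12 = 8.192 / 4096 = 0.002 V = 2.000 mV.

2.000 mV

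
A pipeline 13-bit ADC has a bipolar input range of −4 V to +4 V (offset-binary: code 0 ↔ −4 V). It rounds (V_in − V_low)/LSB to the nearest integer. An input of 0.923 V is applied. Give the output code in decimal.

code 5041

Full-scale span = 8 V; LSB = 8/2^13 = 0.977 mV.
(0.923 − (−4)) / 0.000976562 = 5041.152 LSBs.
So the output code is 5041.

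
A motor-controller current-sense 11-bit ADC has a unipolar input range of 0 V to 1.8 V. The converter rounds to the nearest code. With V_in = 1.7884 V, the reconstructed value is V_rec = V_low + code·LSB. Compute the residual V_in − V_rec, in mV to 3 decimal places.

-0.174 mV

LSB = 1.8/2^11 = 0.879 mV.
(V_in − V_low)/LSB = (1.7884 − 0)/0.000878906 = 2034.8018 → code 2035 (round).
V_rec = 0 + 2035·0.000878906 = 1.7885742 V.
V_in − V_rec = -0.000174219 V = -0.174 mV.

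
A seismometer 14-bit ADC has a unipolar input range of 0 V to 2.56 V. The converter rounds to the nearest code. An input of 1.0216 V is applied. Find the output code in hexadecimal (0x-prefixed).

Full-scale span = 2.56 V; LSB = 2.56/2^14 = 156.25 µV.
(V_in − V_low)/LSB = (1.0216 − 0) / 0.00015625 = 6538.240.
Round → code 6538.
In hexadecimal (0x-prefixed): 0x198A.

code 0x198A (decimal 6538)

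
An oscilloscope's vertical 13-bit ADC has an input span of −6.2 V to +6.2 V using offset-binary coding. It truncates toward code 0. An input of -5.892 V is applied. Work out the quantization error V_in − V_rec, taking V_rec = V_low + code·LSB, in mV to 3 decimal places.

Step size: 12.4 V ÷ 2^13 = 1.514 mV.
(-5.892 − (−6.2))/0.00151367 = 203.4787; ⌊·⌋ gives code 203.
Reconstructed: -5.8927246 V.
V_in − V_rec = 0.000724609 V = 0.725 mV.

0.725 mV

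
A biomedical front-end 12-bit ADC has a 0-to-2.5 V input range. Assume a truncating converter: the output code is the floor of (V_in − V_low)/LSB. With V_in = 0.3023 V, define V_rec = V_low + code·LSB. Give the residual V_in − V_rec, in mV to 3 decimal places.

0.176 mV

One LSB is 2.5 V / 4096 = 0.610 mV.
(V_in − V_low)/LSB = (0.3023 − 0)/0.000610352 = 495.2883 → code 495 (floor).
Reconstructed: 0.30212402 V.
Difference: 0.000175977 V → 0.176 mV.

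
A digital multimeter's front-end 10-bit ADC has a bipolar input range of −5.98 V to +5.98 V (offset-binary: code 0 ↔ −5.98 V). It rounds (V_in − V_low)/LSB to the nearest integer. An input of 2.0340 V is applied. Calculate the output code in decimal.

code 686

Full-scale span = 11.96 V; LSB = 11.96/2^10 = 11.680 mV.
(V_in − V_low)/LSB = (2.0340 − (−5.98)) / 0.0116797 = 686.148.
round(686.148) = 686.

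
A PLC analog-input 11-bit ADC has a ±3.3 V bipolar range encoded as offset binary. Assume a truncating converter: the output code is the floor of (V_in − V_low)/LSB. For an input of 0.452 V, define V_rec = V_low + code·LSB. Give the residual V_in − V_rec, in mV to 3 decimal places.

Step size: 6.6 V ÷ 2^11 = 3.223 mV.
(0.452 − (−3.3))/0.00322266 = 1164.2570; ⌊·⌋ gives code 1164.
Reconstructed: 0.45117188 V.
V_in − V_rec = 0.000828125 V = 0.828 mV.

0.828 mV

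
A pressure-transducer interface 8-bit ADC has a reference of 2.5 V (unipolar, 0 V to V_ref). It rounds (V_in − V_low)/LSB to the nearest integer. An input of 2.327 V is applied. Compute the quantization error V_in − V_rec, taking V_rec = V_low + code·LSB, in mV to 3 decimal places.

2.781 mV

Step size: 2.5 V ÷ 2^8 = 9.766 mV.
(2.327 − 0)/0.00976562 = 238.2848; round gives code 238.
Reconstructed: 2.3242188 V.
Difference: 0.00278125 V → 2.781 mV.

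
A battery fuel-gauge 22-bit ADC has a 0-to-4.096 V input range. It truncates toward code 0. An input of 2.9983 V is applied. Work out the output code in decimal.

With 4194304 levels over 4.096 V, one step is 0.98 µV.
Input sits at 3070259.200 steps above V_low.
⌊·⌋(3070259.200) = 3070259.

code 3070259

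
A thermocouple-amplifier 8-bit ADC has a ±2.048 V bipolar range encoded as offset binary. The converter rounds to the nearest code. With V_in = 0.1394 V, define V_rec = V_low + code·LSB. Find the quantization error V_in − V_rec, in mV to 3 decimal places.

LSB = 4.096/2^8 = 16.000 mV.
(V_in − V_low)/LSB = (0.1394 − (−2.048))/0.016 = 136.7125 → code 137 (round).
Code 137 maps back to (−2.048) + 137×0.016 V = 0.144 V.
V_in − V_rec = -0.0046 V = -4.600 mV.

-4.600 mV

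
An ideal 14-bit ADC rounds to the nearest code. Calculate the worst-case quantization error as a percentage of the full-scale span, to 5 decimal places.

Rounding → worst-case error = ½ LSB = V_FS/2^15, so 100/32768 = 0.00305176 % of full scale.

0.00305 %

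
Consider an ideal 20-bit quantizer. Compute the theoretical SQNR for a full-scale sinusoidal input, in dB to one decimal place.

SNR ≈ 6.02·N + 1.76 dB = 6.02·20 + 1.76 = 122.16 dB.

122.2 dB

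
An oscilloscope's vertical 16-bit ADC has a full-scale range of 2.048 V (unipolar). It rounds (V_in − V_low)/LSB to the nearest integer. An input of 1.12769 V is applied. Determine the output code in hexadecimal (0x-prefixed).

With 65536 levels over 2.048 V, one step is 31.25 µV.
(1.12769 − 0) / 3.125e-05 = 36086.080 LSBs.
So the output code is 36086.
In hexadecimal (0x-prefixed): 0x8CF6.

code 0x8CF6 (decimal 36086)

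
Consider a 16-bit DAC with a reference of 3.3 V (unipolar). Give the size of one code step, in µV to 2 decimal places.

Full-scale span = 3.3 V.
LSB = 3.3 / 2^16 = 3.3 / 65536 = 5.0354e-05 V = 50.35 µV.

50.35 µV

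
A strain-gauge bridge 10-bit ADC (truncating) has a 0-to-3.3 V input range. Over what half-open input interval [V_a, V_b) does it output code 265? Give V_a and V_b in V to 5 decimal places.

[0.85400 V, 0.85723 V)

LSB = 3.3/2^10 = 3.223 mV.
V_a = V_low + 265·LSB = 0.854004 V; V_b = V_low + 266·LSB = 0.857227 V.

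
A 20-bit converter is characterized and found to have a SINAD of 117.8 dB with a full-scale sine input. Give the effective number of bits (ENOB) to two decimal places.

19.28 bits

ENOB = (SINAD − 1.76) / 6.02 = (117.8 − 1.76)/6.02 = 19.276.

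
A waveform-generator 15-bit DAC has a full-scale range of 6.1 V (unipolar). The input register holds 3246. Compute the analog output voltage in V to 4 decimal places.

LSB = 6.1 V / 2^15 = 186.16 µV.
V_out = 0 + 3246 × 0.000186157 V = 0.604266 V.

0.6043 V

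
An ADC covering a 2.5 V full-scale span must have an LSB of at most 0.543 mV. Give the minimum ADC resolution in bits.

13 bits

Number of steps required ≥ 2.5 V / 0.543 mV = 4604.05.
Need 2^N ≥ 4604.05; 2^12 = 4096, 2^13 = 8192.
Minimum N = 13.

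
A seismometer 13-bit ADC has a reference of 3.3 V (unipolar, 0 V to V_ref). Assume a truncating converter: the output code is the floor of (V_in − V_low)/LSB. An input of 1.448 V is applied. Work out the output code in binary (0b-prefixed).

code 0b111000001010 (decimal 3594)

With 8192 levels over 3.3 V, one step is 402.83 µV.
(1.448 − 0) / 0.000402832 = 3594.550 LSBs.
So the output code is 3594.
In binary (0b-prefixed): 0b111000001010.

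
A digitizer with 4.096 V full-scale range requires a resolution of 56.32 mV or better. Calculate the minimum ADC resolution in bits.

Number of steps required ≥ 4.096 V / 56.32 mV = 72.73.
Need 2^N ≥ 72.73; 2^6 = 64, 2^7 = 128.
Minimum N = 7.

7 bits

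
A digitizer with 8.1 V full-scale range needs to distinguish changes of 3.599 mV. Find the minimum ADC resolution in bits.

Number of steps required ≥ 8.1 V / 3.599 mV = 2250.63.
Need 2^N ≥ 2250.63; 2^11 = 2048, 2^12 = 4096.
Minimum N = 12.

12 bits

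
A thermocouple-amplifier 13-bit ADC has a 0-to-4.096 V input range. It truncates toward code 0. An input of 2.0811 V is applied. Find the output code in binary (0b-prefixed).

code 0b1000001000010 (decimal 4162)

Full-scale span = 4.096 V; LSB = 4.096/2^13 = 0.500 mV.
Input sits at 4162.200 steps above V_low.
So the output code is 4162.
In binary (0b-prefixed): 0b1000001000010.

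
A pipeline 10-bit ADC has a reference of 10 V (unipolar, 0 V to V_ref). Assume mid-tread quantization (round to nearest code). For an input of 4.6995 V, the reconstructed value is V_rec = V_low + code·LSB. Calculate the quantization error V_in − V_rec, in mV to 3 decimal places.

LSB = 10/2^10 = 9.766 mV.
(V_in − V_low)/LSB = (4.6995 − 0)/0.00976562 = 481.2288 → code 481 (round).
V_rec = 0 + 481·0.00976562 = 4.6972656 V.
Difference: 0.00223437 V → 2.234 mV.

2.234 mV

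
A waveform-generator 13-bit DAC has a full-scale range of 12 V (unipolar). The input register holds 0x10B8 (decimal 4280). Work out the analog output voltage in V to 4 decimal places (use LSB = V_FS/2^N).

6.2695 V

LSB = 12 V / 2^13 = 1.465 mV.
Code 0x10B8 = 4280 decimal.
V_out = 0 + 4280 × 0.00146484 V = 6.26953 V.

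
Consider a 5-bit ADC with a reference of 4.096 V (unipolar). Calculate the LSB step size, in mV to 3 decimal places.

Full-scale span = 4.096 V.
LSB = 4.096 / 2^5 = 4.096 / 32 = 0.128 V = 128.000 mV.

128.000 mV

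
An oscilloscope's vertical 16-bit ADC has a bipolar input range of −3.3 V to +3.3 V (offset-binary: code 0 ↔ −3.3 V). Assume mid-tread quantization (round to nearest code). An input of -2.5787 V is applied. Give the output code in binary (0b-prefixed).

LSB = 6.6 V / 65536 = 100.71 µV.
Input sits at 7162.290 steps above V_low.
round(7162.290) = 7162.
In binary (0b-prefixed): 0b1101111111010.

code 0b1101111111010 (decimal 7162)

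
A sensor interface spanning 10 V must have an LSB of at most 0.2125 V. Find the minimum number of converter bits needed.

Number of steps required ≥ 10 V / 0.2125 V = 47.06.
Need 2^N ≥ 47.06; 2^5 = 32, 2^6 = 64.
Minimum N = 6.

6 bits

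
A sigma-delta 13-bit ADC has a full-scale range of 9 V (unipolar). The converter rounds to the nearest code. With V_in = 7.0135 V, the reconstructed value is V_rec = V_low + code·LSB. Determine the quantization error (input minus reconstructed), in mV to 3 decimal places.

LSB = 9/2^13 = 1.099 mV.
Scaled input = 6383.8436 LSBs, so code = 6384.
Code 6384 maps back to 0 + 6384×0.00109863 V = 7.0136719 V.
Error = 7.0135 − 7.0136719 = -0.000171875 V = -0.172 mV.

-0.172 mV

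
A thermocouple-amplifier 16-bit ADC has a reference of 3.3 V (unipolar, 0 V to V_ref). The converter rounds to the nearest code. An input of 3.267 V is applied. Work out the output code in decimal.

code 64881

With 65536 levels over 3.3 V, one step is 50.35 µV.
(V_in − V_low)/LSB = (3.267 − 0) / 5.0354e-05 = 64880.640.
round(64880.640) = 64881.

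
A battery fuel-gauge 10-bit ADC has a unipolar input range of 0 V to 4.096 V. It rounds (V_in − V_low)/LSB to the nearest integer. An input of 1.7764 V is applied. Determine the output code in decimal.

code 444

With 1024 levels over 4.096 V, one step is 4.000 mV.
Input sits at 444.100 steps above V_low.
So the output code is 444.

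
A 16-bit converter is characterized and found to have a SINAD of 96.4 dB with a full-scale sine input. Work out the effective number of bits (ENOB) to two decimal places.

ENOB = (SINAD − 1.76) / 6.02 = (96.4 − 1.76)/6.02 = 15.721.

15.72 bits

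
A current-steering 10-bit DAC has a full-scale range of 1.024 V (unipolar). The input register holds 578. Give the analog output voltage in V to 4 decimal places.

0.5780 V

LSB = 1.024 V / 2^10 = 1.000 mV.
V_out = 0 + 578 × 0.001 V = 0.578 V.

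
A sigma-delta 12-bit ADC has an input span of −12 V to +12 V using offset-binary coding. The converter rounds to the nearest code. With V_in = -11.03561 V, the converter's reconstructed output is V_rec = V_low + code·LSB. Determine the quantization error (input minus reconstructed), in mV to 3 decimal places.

LSB = 24/2^12 = 5.859 mV.
(V_in − V_low)/LSB = (-11.03561 − (−12))/0.00585938 = 164.5892 → code 165 (round).
V_rec = (−12) + 165·0.00585938 = -11.033203 V.
V_in − V_rec = -0.00240688 V = -2.407 mV.

-2.407 mV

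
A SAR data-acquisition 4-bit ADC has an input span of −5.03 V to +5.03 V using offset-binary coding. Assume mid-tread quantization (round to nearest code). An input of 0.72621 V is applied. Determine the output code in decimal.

code 9

LSB = 10.06 V / 16 = 0.6288 V.
(V_in − V_low)/LSB = (0.72621 − (−5.03)) / 0.62875 = 9.155.
Round → code 9.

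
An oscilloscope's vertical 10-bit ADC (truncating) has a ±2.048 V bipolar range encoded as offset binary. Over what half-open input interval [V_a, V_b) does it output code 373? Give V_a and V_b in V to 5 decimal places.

[-0.55600 V, -0.55200 V)

LSB = 4.096/2^10 = 4.000 mV.
V_a = V_low + 373·LSB = -0.556 V; V_b = V_low + 374·LSB = -0.552 V.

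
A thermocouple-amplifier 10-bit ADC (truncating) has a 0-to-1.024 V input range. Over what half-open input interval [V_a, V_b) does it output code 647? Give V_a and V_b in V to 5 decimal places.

LSB = 1.024/2^10 = 1.000 mV.
V_a = V_low + 647·LSB = 0.647 V; V_b = V_low + 648·LSB = 0.648 V.

[0.64700 V, 0.64800 V)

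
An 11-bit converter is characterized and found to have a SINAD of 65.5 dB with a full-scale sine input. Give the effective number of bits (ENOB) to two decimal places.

10.59 bits

ENOB = (SINAD − 1.76) / 6.02 = (65.5 − 1.76)/6.02 = 10.588.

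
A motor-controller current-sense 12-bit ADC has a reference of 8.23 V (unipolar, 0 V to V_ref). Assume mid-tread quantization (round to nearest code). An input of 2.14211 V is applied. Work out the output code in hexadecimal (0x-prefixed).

code 0x42A (decimal 1066)

With 4096 levels over 8.23 V, one step is 2.009 mV.
(2.14211 − 0) / 0.00200928 = 1066.110 LSBs.
So the output code is 1066.
In hexadecimal (0x-prefixed): 0x42A.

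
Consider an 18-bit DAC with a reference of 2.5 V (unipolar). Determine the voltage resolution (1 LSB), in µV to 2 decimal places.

9.54 µV

Full-scale span = 2.5 V.
LSB = 2.5 / 2^18 = 2.5 / 262144 = 9.53674e-06 V = 9.54 µV.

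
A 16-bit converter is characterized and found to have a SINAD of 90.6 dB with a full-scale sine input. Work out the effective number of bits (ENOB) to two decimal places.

ENOB = (SINAD − 1.76) / 6.02 = (90.6 − 1.76)/6.02 = 14.757.

14.76 bits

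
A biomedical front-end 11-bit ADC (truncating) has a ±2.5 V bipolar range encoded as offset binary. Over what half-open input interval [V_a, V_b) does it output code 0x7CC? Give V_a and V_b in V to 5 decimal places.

[2.37305 V, 2.37549 V)

LSB = 5/2^11 = 2.441 mV.
Code 0x7CC = 1996 decimal.
V_a = V_low + 1996·LSB = 2.37305 V; V_b = V_low + 1997·LSB = 2.37549 V.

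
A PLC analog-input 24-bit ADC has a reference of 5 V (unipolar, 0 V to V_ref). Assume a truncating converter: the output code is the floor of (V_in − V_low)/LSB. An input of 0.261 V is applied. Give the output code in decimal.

code 875770

LSB = 5 V / 16777216 = 0.30 µV.
Input sits at 875770.675 steps above V_low.
So the output code is 875770.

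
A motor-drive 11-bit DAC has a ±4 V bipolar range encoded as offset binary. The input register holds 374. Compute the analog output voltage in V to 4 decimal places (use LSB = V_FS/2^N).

-2.5391 V

LSB = 8 V / 2^11 = 3.906 mV.
V_out = (−4) + 374 × 0.00390625 V = -2.53906 V.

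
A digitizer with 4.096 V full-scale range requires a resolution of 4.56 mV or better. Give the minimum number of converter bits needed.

10 bits

Number of steps required ≥ 4.096 V / 4.56 mV = 898.25.
Need 2^N ≥ 898.25; 2^9 = 512, 2^10 = 1024.
Minimum N = 10.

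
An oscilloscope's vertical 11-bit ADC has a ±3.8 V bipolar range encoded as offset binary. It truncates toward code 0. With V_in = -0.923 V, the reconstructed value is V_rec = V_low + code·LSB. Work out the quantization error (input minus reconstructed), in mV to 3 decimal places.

One LSB is 7.6 V / 2048 = 3.711 mV.
(-0.923 − (−3.8))/0.00371094 = 775.2758; ⌊·⌋ gives code 775.
Reconstructed: -0.92402344 V.
Difference: 0.00102344 V → 1.023 mV.

1.023 mV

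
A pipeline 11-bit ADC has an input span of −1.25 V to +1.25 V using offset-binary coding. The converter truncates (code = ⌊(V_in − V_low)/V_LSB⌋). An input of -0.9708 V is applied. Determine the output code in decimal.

code 228

With 2048 levels over 2.5 V, one step is 1.221 mV.
(V_in − V_low)/LSB = (-0.9708 − (−1.25)) / 0.0012207 = 228.721.
⌊·⌋(228.721) = 228.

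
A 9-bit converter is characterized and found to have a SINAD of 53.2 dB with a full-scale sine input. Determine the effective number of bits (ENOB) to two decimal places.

ENOB = (SINAD − 1.76) / 6.02 = (53.2 − 1.76)/6.02 = 8.545.

8.54 bits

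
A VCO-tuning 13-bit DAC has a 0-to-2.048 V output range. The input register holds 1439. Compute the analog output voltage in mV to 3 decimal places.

359.750 mV

LSB = 2.048 V / 2^13 = 250.00 µV.
V_out = 0 + 1439 × 0.00025 V = 0.35975 V.
= 359.750 mV.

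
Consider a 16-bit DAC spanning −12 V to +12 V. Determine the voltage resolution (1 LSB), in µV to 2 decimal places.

Full-scale span = 24 V.
LSB = 24 / 2^16 = 24 / 65536 = 0.000366211 V = 366.21 µV.

366.21 µV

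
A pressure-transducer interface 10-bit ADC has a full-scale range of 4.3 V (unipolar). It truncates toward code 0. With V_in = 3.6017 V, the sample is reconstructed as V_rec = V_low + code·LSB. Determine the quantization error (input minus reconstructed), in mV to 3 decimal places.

LSB = 4.3/2^10 = 4.199 mV.
(V_in − V_low)/LSB = (3.6017 − 0)/0.00419922 = 857.7072 → code 857 (floor).
V_rec = 0 + 857·0.00419922 = 3.5987305 V.
Error = 3.6017 − 3.5987305 = 0.00296953 V = 2.970 mV.

2.970 mV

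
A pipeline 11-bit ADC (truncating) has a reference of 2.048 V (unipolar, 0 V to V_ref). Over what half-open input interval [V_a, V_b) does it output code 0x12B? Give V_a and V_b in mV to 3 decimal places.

[299.000 mV, 300.000 mV)

LSB = 2.048/2^11 = 1.000 mV.
Code 0x12B = 299 decimal.
V_a = V_low + 299·LSB = 0.299 V; V_b = V_low + 300·LSB = 0.3 V.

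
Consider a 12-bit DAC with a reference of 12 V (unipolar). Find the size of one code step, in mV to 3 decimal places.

Full-scale span = 12 V.
LSB = 12 / 2^12 = 12 / 4096 = 0.00292969 V = 2.930 mV.

2.930 mV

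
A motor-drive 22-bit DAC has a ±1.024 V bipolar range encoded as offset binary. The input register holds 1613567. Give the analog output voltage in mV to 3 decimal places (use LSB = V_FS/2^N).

-236.125 mV

LSB = 2.048 V / 2^22 = 0.49 µV.
V_out = (−1.024) + 1613567 × 4.88281e-07 V = -0.236125 V.
= -236.125 mV.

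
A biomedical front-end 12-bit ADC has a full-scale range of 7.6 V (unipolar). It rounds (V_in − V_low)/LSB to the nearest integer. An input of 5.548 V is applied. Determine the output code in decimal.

Full-scale span = 7.6 V; LSB = 7.6/2^12 = 1.855 mV.
(V_in − V_low)/LSB = (5.548 − 0) / 0.00185547 = 2990.080.
Round → code 2990.

code 2990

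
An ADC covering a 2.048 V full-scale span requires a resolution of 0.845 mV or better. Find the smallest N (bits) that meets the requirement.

12 bits

Number of steps required ≥ 2.048 V / 0.845 mV = 2423.67.
Need 2^N ≥ 2423.67; 2^11 = 2048, 2^12 = 4096.
Minimum N = 12.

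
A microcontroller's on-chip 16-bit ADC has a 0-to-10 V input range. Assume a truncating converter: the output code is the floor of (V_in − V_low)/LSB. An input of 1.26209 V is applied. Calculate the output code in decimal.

Full-scale span = 10 V; LSB = 10/2^16 = 152.59 µV.
(V_in − V_low)/LSB = (1.26209 − 0) / 0.000152588 = 8271.233.
⌊·⌋(8271.233) = 8271.

code 8271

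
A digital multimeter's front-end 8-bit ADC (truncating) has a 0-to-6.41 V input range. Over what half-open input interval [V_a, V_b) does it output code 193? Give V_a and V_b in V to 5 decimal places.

LSB = 6.41/2^8 = 25.039 mV.
V_a = V_low + 193·LSB = 4.83254 V; V_b = V_low + 194·LSB = 4.85758 V.

[4.83254 V, 4.85758 V)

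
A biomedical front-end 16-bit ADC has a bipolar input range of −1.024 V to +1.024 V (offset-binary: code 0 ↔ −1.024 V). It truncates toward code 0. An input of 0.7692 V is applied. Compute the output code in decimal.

code 57382

Full-scale span = 2.048 V; LSB = 2.048/2^16 = 31.25 µV.
(V_in − V_low)/LSB = (0.7692 − (−1.024)) / 3.125e-05 = 57382.400.
Floor → code 57382.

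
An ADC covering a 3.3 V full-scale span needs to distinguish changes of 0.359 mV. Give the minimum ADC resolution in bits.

14 bits

Number of steps required ≥ 3.3 V / 0.359 mV = 9192.20.
Need 2^N ≥ 9192.20; 2^13 = 8192, 2^14 = 16384.
Minimum N = 14.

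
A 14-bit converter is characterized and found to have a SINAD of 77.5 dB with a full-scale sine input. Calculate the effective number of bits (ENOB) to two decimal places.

12.58 bits

ENOB = (SINAD − 1.76) / 6.02 = (77.5 − 1.76)/6.02 = 12.581.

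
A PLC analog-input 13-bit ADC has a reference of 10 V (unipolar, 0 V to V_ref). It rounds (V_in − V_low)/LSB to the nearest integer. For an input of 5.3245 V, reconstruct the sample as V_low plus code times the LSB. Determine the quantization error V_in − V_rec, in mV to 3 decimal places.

Step size: 10 V ÷ 2^13 = 1.221 mV.
(V_in − V_low)/LSB = (5.3245 − 0)/0.0012207 = 4361.8304 → code 4362 (round).
Code 4362 maps back to 0 + 4362×0.0012207 V = 5.324707 V.
Error = 5.3245 − 5.324707 = -0.000207031 V = -0.207 mV.

-0.207 mV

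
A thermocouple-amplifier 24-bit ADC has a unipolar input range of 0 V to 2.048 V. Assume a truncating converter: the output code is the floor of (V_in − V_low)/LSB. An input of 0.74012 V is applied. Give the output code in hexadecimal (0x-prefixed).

code 0x5C83D7 (decimal 6063063)

With 16777216 levels over 2.048 V, one step is 0.12 µV.
(0.74012 − 0) / 1.2207e-07 = 6063063.040 LSBs.
So the output code is 6063063.
In hexadecimal (0x-prefixed): 0x5C83D7.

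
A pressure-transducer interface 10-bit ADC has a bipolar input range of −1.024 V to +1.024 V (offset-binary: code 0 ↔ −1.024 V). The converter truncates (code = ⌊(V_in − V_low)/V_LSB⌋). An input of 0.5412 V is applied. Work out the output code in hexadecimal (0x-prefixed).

Full-scale span = 2.048 V; LSB = 2.048/2^10 = 2.000 mV.
(0.5412 − (−1.024)) / 0.002 = 782.600 LSBs.
⌊·⌋(782.600) = 782.
In hexadecimal (0x-prefixed): 0x30E.

code 0x30E (decimal 782)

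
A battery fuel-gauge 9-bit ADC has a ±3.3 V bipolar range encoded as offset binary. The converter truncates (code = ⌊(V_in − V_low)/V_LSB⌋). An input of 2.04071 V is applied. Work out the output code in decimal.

Full-scale span = 6.6 V; LSB = 6.6/2^9 = 12.891 mV.
(2.04071 − (−3.3)) / 0.0128906 = 414.310 LSBs.
Floor → code 414.

code 414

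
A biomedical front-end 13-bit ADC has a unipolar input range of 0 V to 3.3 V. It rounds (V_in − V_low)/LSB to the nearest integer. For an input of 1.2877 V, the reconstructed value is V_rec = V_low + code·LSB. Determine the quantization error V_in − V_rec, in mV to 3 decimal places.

One LSB is 3.3 V / 8192 = 402.83 µV.
(1.2877 − 0)/0.000402832 = 3196.6177; round gives code 3197.
Code 3197 maps back to 0 + 3197×0.000402832 V = 1.287854 V.
V_in − V_rec = -0.000154004 V = -0.154 mV.

-0.154 mV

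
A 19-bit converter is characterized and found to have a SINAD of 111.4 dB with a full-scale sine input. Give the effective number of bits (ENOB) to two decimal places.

18.21 bits

ENOB = (SINAD − 1.76) / 6.02 = (111.4 − 1.76)/6.02 = 18.213.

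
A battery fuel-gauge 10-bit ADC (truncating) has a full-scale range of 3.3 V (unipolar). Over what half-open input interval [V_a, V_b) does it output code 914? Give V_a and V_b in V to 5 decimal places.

LSB = 3.3/2^10 = 3.223 mV.
V_a = V_low + 914·LSB = 2.94551 V; V_b = V_low + 915·LSB = 2.94873 V.

[2.94551 V, 2.94873 V)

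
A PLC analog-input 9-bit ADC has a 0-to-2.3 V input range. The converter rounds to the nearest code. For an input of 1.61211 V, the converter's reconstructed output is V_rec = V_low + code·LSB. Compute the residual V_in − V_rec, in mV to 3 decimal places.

One LSB is 2.3 V / 512 = 4.492 mV.
(1.61211 − 0)/0.00449219 = 358.8697; round gives code 359.
Code 359 maps back to 0 + 359×0.00449219 V = 1.6126953 V.
Error = 1.61211 − 1.6126953 = -0.000585313 V = -0.585 mV.

-0.585 mV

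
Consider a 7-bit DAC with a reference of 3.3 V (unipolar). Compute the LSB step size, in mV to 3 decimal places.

25.781 mV

Full-scale span = 3.3 V.
LSB = 3.3 / 2^7 = 3.3 / 128 = 0.0257812 V = 25.781 mV.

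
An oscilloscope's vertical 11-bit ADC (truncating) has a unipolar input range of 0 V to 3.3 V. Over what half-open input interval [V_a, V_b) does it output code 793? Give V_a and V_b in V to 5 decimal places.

[1.27778 V, 1.27939 V)

LSB = 3.3/2^11 = 1.611 mV.
V_a = V_low + 793·LSB = 1.27778 V; V_b = V_low + 794·LSB = 1.27939 V.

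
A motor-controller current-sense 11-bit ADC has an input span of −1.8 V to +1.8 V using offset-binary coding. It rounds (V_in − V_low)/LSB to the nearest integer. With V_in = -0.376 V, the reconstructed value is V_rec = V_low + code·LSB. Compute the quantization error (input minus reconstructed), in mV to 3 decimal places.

One LSB is 3.6 V / 2048 = 1.758 mV.
(-0.376 − (−1.8))/0.00175781 = 810.0978; round gives code 810.
Reconstructed: -0.37617187 V.
Difference: 0.000171875 V → 0.172 mV.

0.172 mV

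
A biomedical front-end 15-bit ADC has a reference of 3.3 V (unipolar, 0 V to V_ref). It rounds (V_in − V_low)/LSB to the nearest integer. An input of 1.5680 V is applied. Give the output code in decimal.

code 15570

Full-scale span = 3.3 V; LSB = 3.3/2^15 = 100.71 µV.
(V_in − V_low)/LSB = (1.5680 − 0) / 0.000100708 = 15569.765.
Round → code 15570.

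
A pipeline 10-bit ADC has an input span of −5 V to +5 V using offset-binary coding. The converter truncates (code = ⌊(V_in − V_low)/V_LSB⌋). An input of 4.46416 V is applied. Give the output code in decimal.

LSB = 10 V / 1024 = 9.766 mV.
(V_in − V_low)/LSB = (4.46416 − (−5)) / 0.00976562 = 969.130.
⌊·⌋(969.130) = 969.

code 969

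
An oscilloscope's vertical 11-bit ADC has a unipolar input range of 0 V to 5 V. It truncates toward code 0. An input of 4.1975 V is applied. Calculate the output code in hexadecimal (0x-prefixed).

code 0x6B7 (decimal 1719)

Full-scale span = 5 V; LSB = 5/2^11 = 2.441 mV.
(V_in − V_low)/LSB = (4.1975 − 0) / 0.00244141 = 1719.296.
Floor → code 1719.
In hexadecimal (0x-prefixed): 0x6B7.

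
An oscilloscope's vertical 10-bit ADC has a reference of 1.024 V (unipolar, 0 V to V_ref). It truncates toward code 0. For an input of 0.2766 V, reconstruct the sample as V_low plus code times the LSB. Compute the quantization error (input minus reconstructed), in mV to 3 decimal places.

LSB = 1.024/2^10 = 1.000 mV.
Scaled input = 276.6000 LSBs, so code = 276.
V_rec = 0 + 276·0.001 = 0.276 V.
Difference: 0.0006 V → 0.600 mV.

0.600 mV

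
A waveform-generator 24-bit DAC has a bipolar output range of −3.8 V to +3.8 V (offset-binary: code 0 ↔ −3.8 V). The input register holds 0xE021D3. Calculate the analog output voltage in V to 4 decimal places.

2.8539 V

LSB = 7.6 V / 2^24 = 0.45 µV.
Code 0xE021D3 = 14688723 decimal.
V_out = (−3.8) + 14688723 × 4.52995e-07 V = 2.85392 V.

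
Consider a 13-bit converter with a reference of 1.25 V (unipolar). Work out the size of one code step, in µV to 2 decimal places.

152.59 µV

Full-scale span = 1.25 V.
LSB = 1.25 / 2^13 = 1.25 / 8192 = 0.000152588 V = 152.59 µV.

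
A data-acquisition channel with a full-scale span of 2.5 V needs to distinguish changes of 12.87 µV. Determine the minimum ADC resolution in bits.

18 bits

Number of steps required ≥ 2.5 V / 12.87 µV = 194250.19.
Need 2^N ≥ 194250.19; 2^17 = 131072, 2^18 = 262144.
Minimum N = 18.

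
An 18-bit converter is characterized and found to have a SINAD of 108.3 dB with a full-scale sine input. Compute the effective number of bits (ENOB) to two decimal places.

17.70 bits

ENOB = (SINAD − 1.76) / 6.02 = (108.3 − 1.76)/6.02 = 17.698.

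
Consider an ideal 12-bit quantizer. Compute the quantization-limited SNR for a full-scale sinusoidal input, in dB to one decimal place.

74.0 dB

SNR ≈ 6.02·N + 1.76 dB = 6.02·12 + 1.76 = 74.00 dB.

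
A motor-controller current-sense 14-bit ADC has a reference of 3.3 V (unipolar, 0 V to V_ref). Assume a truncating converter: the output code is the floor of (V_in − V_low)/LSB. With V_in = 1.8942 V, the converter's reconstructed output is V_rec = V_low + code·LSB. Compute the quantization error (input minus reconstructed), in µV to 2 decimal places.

Step size: 3.3 V ÷ 2^14 = 201.42 µV.
(V_in − V_low)/LSB = (1.8942 − 0)/0.000201416 = 9404.4160 → code 9404 (floor).
Reconstructed: 1.8941162 V.
Difference: 8.37891e-05 V → 83.79 µV.

83.79 µV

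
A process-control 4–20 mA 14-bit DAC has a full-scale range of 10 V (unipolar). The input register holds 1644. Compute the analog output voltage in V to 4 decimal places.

1.0034 V

LSB = 10 V / 2^14 = 0.610 mV.
V_out = 0 + 1644 × 0.000610352 V = 1.00342 V.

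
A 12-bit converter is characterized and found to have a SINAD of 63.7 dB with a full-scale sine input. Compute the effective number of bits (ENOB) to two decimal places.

ENOB = (SINAD − 1.76) / 6.02 = (63.7 − 1.76)/6.02 = 10.289.

10.29 bits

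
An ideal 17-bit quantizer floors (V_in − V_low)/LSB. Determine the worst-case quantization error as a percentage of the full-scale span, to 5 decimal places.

Truncating → worst-case error = 1 LSB = V_FS/2^17, so 100/131072 = 0.000762939 % of full scale.

0.00076 %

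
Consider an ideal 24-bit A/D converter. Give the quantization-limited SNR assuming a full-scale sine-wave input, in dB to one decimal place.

146.2 dB

SNR ≈ 6.02·N + 1.76 dB = 6.02·24 + 1.76 = 146.24 dB.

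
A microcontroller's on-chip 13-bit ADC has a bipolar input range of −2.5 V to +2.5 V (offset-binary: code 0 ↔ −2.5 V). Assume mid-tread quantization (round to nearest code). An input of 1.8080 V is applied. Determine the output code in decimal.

code 7058

With 8192 levels over 5 V, one step is 0.610 mV.
Input sits at 7058.227 steps above V_low.
round(7058.227) = 7058.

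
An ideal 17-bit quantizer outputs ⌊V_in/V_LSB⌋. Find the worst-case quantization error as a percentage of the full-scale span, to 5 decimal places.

Truncating → worst-case error = 1 LSB = V_FS/2^17, so 100/131072 = 0.000762939 % of full scale.

0.00076 %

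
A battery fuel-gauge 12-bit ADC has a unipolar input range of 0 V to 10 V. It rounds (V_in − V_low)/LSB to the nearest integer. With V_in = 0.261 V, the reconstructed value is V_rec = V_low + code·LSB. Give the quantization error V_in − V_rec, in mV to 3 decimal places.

One LSB is 10 V / 4096 = 2.441 mV.
(V_in − V_low)/LSB = (0.261 − 0)/0.00244141 = 106.9056 → code 107 (round).
V_rec = 0 + 107·0.00244141 = 0.26123047 V.
Difference: -0.000230469 V → -0.230 mV.

-0.230 mV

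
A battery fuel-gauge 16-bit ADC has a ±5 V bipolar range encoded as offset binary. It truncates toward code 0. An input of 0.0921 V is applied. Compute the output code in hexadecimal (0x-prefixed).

code 0x825B (decimal 33371)

With 65536 levels over 10 V, one step is 152.59 µV.
(0.0921 − (−5)) / 0.000152588 = 33371.587 LSBs.
So the output code is 33371.
In hexadecimal (0x-prefixed): 0x825B.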